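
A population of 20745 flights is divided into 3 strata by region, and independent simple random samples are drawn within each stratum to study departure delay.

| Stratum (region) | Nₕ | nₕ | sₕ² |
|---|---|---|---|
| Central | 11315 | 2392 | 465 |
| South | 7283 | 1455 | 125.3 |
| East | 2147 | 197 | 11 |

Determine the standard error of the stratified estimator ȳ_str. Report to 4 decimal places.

Var(ȳ_str) = Σₕ Wₕ²(1 − fₕ)sₕ²/nₕ with Wₕ = Nₕ/N, N = 20745.
Central: Wₕ = 0.54543263; term = 0.54543263²·(1 − 0.21140080)·465/2392 = 0.045606879.
South: Wₕ = 0.35107255; term = 0.35107255²·(1 − 0.19978031)·125.3/1455 = 0.0084935853.
East: Wₕ = 0.10349482; term = 0.10349482²·(1 − 0.09175594)·11/197 = 5.432081 × 10^-4.
Sum = 0.054643672.
SE = √(0.054643672) = 0.2338.

0.2338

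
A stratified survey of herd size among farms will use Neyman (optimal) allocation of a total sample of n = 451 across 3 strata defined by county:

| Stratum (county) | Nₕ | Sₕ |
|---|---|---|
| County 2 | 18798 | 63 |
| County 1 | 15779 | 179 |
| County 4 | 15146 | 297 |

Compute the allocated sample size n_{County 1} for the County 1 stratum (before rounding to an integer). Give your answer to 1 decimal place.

149.7

Neyman allocation: nₕ = n·NₕSₕ / Σⱼ NⱼSⱼ.
Σ NⱼSⱼ = 18798·63 + 15779·179 + 15146·297 = 8.507077 × 10^6.
n_{County 1} = 451·15779·179 / (8.507077 × 10^6) = 149.7.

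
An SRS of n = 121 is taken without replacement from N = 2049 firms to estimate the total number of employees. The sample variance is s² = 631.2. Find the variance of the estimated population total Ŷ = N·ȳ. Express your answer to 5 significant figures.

2.0608 × 10^7

Var(Ŷ) = N²·Var(ȳ) = N²·(1 − n/N)·s²/n.
f = 121/2049 = 0.05905320; Var(ȳ) = 0.94094680·631.2/121 = 4.9084762.
Var(Ŷ) = 2049² · 4.9084762 = 2.0607751 × 10^7.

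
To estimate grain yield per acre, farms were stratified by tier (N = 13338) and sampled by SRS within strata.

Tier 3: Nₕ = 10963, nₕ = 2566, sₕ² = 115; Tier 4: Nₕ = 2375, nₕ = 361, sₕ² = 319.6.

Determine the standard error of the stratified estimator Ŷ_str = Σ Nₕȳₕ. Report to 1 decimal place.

2891.4

Var(Ŷ_str) = Σₕ Nₕ²(1 − fₕ)sₕ²/nₕ.
Tier 3: 10963²·(1 − 2566/10963)·115/2566 = 4.1256726 × 10^6.
Tier 4: 2375²·(1 − 361/2375)·319.6/361 = 4.2347 × 10^6.
Sum = 8.3603726 × 10^6.
SE = √(8.3603726 × 10^6) = 2891.4.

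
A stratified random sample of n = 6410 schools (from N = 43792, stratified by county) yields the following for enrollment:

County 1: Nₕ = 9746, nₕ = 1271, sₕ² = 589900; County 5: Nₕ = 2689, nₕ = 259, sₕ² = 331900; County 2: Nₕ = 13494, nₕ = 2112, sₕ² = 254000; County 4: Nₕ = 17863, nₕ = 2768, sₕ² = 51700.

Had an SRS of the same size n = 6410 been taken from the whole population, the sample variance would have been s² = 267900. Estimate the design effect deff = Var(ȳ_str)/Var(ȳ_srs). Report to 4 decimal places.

Var(ȳ_str) = Σ Wₕ²(1−fₕ)sₕ²/nₕ with Wₕ = Nₕ/43792:
  County 1: (9746/43792)²·(1−1271/9746)·589900/1271 = 19.989844
  County 5: (2689/43792)²·(1−259/2689)·331900/259 = 4.3663144
  County 2: (13494/43792)²·(1−2112/13494)·254000/2112 = 9.631846
  County 4: (17863/43792)²·(1−2768/17863)·51700/2768 = 2.6261674
  → Var(ȳ_str) = 36.614172.
Var(ȳ_srs) = (1 − 6410/43792)·267900/6410 = 35.676516.
deff = 36.614172 / 35.676516 = 1.0263.

1.0263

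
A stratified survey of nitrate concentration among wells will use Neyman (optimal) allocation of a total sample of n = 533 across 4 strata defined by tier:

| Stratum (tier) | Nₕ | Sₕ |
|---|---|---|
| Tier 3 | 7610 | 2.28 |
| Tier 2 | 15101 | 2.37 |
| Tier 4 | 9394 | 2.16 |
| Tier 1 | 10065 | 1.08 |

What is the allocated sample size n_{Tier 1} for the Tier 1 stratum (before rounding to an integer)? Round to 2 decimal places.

68.73

Neyman allocation: nₕ = n·NₕSₕ / Σⱼ NⱼSⱼ.
Σ NⱼSⱼ = 7610·2.28 + 15101·2.37 + 9394·2.16 + 10065·1.08 = 84301.41.
n_{Tier 1} = 533·10065·1.08 / 84301.41 = 68.73.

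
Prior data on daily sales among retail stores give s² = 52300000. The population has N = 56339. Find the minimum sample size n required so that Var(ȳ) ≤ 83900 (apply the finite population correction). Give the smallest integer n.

617

Without fpc, n₀ = s²/D = 52300000/83900 = 623.3611.
With fpc, (1 − n/N)·s²/n ≤ D requires n ≥ n₀/(1 + n₀/N) = 623.3611/(1 + 623.3611/56339) = 616.5394.
Rounding up, n = 617.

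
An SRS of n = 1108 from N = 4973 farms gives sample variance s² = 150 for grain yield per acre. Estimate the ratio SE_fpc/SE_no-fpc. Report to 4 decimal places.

0.8816

f = n/N = 1108/4973 = 0.22280314.
SE_no-fpc = √(s²/n) = 0.36793894; SE_fpc = √((1−f)s²/n) = 0.32437044.
Ratio = √(1−f) = 0.88158769.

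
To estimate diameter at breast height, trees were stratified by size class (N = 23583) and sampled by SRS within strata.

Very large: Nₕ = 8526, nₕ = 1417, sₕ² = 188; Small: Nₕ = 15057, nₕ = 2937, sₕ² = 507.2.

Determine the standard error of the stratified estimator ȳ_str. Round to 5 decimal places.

Var(ȳ_str) = Σₕ Wₕ²(1 − fₕ)sₕ²/nₕ with Wₕ = Nₕ/N, N = 23583.
Very large: Wₕ = 0.36153161; term = 0.36153161²·(1 − 0.16619751)·188/1417 = 0.014459183.
Small: Wₕ = 0.63846839; term = 0.63846839²·(1 − 0.19505878)·507.2/2937 = 0.05666544.
Sum = 0.071124623.
SE = √(0.071124623) = 0.26669.

0.26669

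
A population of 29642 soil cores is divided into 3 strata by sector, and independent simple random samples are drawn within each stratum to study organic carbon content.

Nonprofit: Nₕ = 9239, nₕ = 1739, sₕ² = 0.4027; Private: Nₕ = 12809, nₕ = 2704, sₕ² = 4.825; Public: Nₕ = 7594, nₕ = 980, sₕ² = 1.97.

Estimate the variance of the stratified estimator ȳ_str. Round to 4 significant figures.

Var(ȳ_str) = Σₕ Wₕ²(1 − fₕ)sₕ²/nₕ with Wₕ = Nₕ/N, N = 29642.
Nonprofit: Wₕ = 0.31168612; term = 0.31168612²·(1 − 0.18822383)·0.4027/1739 = 1.8262207 × 10^-5.
Private: Wₕ = 0.43212334; term = 0.43212334²·(1 − 0.21110157)·4.825/2704 = 2.6286161 × 10^-4.
Public: Wₕ = 0.25619054; term = 0.25619054²·(1 − 0.12904925)·1.97/980 = 1.1491056 × 10^-4.
Sum = 3.9603438 × 10^-4.

3.960 × 10^-4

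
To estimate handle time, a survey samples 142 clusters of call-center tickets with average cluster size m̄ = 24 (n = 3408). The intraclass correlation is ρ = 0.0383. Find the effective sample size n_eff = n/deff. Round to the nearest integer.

1812

deff = 1 + (24 − 1)·0.0383 = 1 + 0.8809 = 1.8809.
n_eff = 3408 / 1.8809 = 1812.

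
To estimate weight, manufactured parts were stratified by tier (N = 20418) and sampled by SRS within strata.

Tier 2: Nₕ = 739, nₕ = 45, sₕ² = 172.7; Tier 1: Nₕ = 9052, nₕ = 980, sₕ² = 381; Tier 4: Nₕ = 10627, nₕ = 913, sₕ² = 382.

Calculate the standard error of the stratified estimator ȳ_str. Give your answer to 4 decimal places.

Var(ȳ_str) = Σₕ Wₕ²(1 − fₕ)sₕ²/nₕ with Wₕ = Nₕ/N, N = 20418.
Tier 2: Wₕ = 0.03619355; term = 0.03619355²·(1 − 0.06089310)·172.7/45 = 0.0047212537.
Tier 1: Wₕ = 0.44333431; term = 0.44333431²·(1 − 0.10826337)·381/980 = 0.068139383.
Tier 4: Wₕ = 0.52047213; term = 0.52047213²·(1 − 0.08591324)·382/913 = 0.10360363.
Sum = 0.17646427.
SE = √(0.17646427) = 0.4201.

0.4201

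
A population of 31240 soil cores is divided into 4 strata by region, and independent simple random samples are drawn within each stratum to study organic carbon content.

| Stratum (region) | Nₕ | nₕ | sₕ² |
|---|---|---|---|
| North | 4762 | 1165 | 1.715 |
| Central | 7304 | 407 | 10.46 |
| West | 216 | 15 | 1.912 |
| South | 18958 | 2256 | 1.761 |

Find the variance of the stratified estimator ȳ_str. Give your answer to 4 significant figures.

Var(ȳ_str) = Σₕ Wₕ²(1 − fₕ)sₕ²/nₕ with Wₕ = Nₕ/N, N = 31240.
North: Wₕ = 0.15243278; term = 0.15243278²·(1 − 0.24464511)·1.715/1165 = 2.5837232 × 10^-5.
Central: Wₕ = 0.23380282; term = 0.23380282²·(1 − 0.05572289)·10.46/407 = 0.0013265885.
West: Wₕ = 0.00691421; term = 0.00691421²·(1 − 0.06944444)·1.912/15 = 5.6705396 × 10^-6.
South: Wₕ = 0.60685019; term = 0.60685019²·(1 − 0.11899989)·1.761/2256 = 2.5325569 × 10^-4.
Sum = 0.001611352.

0.001611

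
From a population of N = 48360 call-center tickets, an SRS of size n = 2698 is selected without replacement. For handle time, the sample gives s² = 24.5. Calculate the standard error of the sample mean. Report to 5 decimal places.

Under SRS without replacement, Var(ȳ) = (1 − f)·s²/n with f = n/N = 2698/48360 = 0.05578991.
Var(ȳ) = (1 − 0.05578991)·24.5/2698 = 0.94421009·0.0090808006 = 0.0085741836.
SE(ȳ) = √(0.0085741836) = 0.09260.

0.09260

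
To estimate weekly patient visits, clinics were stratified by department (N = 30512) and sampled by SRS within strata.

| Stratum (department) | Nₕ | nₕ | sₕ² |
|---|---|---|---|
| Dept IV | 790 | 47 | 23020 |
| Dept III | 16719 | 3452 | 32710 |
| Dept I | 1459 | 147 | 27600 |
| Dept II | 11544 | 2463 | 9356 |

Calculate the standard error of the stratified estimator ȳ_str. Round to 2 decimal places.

Var(ȳ_str) = Σₕ Wₕ²(1 − fₕ)sₕ²/nₕ with Wₕ = Nₕ/N, N = 30512.
Dept IV: Wₕ = 0.02589145; term = 0.02589145²·(1 − 0.05949367)·23020/47 = 0.30880336.
Dept III: Wₕ = 0.54794835; term = 0.54794835²·(1 − 0.20647168)·32710/3452 = 2.2576231.
Dept I: Wₕ = 0.04781725; term = 0.04781725²·(1 − 0.10075394)·27600/147 = 0.38604641.
Dept II: Wₕ = 0.37834295; term = 0.37834295²·(1 − 0.21335759)·9356/2463 = 0.42773466.
Sum = 3.3802075.
SE = √(3.3802075) = 1.84.

1.84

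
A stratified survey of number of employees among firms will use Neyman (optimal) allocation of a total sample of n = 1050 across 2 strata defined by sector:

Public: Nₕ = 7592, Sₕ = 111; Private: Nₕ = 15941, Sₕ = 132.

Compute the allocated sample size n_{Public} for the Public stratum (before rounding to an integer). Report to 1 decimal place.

300.3

Neyman allocation: nₕ = n·NₕSₕ / Σⱼ NⱼSⱼ.
Σ NⱼSⱼ = 7592·111 + 15941·132 = 2.946924 × 10^6.
n_{Public} = 1050·7592·111 / (2.946924 × 10^6) = 300.3.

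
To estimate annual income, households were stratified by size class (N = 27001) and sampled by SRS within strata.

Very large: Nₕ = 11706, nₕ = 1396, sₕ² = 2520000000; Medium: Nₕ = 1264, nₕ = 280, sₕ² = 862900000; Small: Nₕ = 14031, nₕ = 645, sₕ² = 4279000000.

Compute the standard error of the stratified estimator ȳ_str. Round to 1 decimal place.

Var(ȳ_str) = Σₕ Wₕ²(1 − fₕ)sₕ²/nₕ with Wₕ = Nₕ/N, N = 27001.
Very large: Wₕ = 0.43353950; term = 0.43353950²·(1 − 0.11925508)·2520000000/1396 = 298828.91.
Medium: Wₕ = 0.04681308; term = 0.04681308²·(1 − 0.22151899)·862900000/280 = 5257.5682.
Small: Wₕ = 0.51964742; term = 0.51964742²·(1 − 0.04596964)·4279000000/645 = 1.7090797 × 10^6.
Sum = 2.0131662 × 10^6.
SE = √(2.0131662 × 10^6) = 1418.9.

1418.9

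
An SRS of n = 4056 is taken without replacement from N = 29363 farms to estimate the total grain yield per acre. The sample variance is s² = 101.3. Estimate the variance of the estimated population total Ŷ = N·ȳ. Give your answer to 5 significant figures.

Var(Ŷ) = N²·Var(ȳ) = N²·(1 − n/N)·s²/n.
f = 4056/29363 = 0.13813302; Var(ȳ) = 0.86186698·101.3/4056 = 0.021525425.
Var(Ŷ) = 29363² · 0.021525425 = 1.8558915 × 10^7.

1.8559 × 10^7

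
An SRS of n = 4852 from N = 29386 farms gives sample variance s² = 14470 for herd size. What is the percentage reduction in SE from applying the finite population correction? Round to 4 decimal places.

8.6278

f = n/N = 4852/29386 = 0.16511264.
SE_no-fpc = √(s²/n) = 1.7269266; SE_fpc = √((1−f)s²/n) = 1.5779303.
Ratio = √(1−f) = 0.91372171. Reduction = 100·(1 − 0.91372171) = 8.6278%.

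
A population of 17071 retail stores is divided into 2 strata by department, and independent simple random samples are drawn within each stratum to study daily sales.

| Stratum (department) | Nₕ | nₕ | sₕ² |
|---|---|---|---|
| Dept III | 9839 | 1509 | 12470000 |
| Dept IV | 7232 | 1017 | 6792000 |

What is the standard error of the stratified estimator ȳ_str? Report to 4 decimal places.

Var(ȳ_str) = Σₕ Wₕ²(1 − fₕ)sₕ²/nₕ with Wₕ = Nₕ/N, N = 17071.
Dept III: Wₕ = 0.57635757; term = 0.57635757²·(1 − 0.15336924)·12470000/1509 = 2324.1024.
Dept IV: Wₕ = 0.42364243; term = 0.42364243²·(1 − 0.14062500)·6792000/1017 = 1030.0501.
Sum = 3354.1525.
SE = √(3354.1525) = 57.9150.

57.9150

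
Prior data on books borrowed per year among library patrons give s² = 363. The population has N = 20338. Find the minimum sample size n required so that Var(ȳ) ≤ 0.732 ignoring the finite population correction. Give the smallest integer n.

496

Without fpc, n₀ = s²/D = 363/0.732 = 495.9016.
Rounding up, n = 496.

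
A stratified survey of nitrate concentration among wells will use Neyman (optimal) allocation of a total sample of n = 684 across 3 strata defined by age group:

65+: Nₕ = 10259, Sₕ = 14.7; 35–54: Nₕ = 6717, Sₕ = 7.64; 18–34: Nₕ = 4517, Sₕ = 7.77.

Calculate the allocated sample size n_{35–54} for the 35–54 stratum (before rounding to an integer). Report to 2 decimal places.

147.97

Neyman allocation: nₕ = n·NₕSₕ / Σⱼ NⱼSⱼ.
Σ NⱼSⱼ = 10259·14.7 + 6717·7.64 + 4517·7.77 = 237222.27.
n_{35–54} = 684·6717·7.64 / 237222.27 = 147.97.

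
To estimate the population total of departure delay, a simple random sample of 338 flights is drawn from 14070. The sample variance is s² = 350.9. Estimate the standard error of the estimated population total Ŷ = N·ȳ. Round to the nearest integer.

Var(Ŷ) = N²·Var(ȳ) = N²·(1 − n/N)·s²/n.
f = 338/14070 = 0.02402274; Var(ȳ) = 0.97597726·350.9/338 = 1.0132261.
Var(Ŷ) = 14070² · 1.0132261 = 2.005832 × 10^8.
SE(Ŷ) = √(2.005832 × 10^8) = 14163.

14163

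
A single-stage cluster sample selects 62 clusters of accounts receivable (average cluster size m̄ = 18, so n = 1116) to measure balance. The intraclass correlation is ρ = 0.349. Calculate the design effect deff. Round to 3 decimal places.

deff = 1 + (18 − 1)·0.349 = 1 + 5.933 = 6.933.

6.933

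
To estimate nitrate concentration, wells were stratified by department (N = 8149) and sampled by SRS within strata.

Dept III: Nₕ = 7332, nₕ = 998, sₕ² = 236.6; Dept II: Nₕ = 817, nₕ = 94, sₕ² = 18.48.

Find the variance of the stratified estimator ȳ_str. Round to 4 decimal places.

0.1675

Var(ȳ_str) = Σₕ Wₕ²(1 − fₕ)sₕ²/nₕ with Wₕ = Nₕ/N, N = 8149.
Dept III: Wₕ = 0.89974230; term = 0.89974230²·(1 − 0.13611566)·236.6/998 = 0.16579678.
Dept II: Wₕ = 0.10025770; term = 0.10025770²·(1 − 0.11505508)·18.48/94 = 0.0017487424.
Sum = 0.16754552.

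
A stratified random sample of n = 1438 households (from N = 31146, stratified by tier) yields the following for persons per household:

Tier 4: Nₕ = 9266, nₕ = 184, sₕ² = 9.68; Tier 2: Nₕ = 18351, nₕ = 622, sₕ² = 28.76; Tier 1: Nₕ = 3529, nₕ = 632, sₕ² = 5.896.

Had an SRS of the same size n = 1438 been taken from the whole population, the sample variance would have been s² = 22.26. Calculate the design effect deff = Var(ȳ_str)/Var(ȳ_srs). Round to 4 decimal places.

1.3660

Var(ȳ_str) = Σ Wₕ²(1−fₕ)sₕ²/nₕ with Wₕ = Nₕ/31146:
  Tier 4: (9266/31146)²·(1−184/9266)·9.68/184 = 0.0045638017
  Tier 2: (18351/31146)²·(1−622/18351)·28.76/622 = 0.015507362
  Tier 1: (3529/31146)²·(1−632/3529)·5.896/632 = 9.8318669 × 10^-5
  → Var(ȳ_str) = 0.020169482.
Var(ȳ_srs) = (1 − 1438/31146)·22.26/1438 = 0.014765135.
deff = 0.020169482 / 0.014765135 = 1.3660.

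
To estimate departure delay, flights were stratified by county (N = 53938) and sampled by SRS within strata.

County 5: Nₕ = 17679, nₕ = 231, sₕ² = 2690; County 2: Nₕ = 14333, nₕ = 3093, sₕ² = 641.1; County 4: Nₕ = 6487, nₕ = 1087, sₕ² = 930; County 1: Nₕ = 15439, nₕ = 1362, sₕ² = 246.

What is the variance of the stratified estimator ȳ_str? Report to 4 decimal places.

1.2700

Var(ȳ_str) = Σₕ Wₕ²(1 − fₕ)sₕ²/nₕ with Wₕ = Nₕ/N, N = 53938.
County 5: Wₕ = 0.32776521; term = 0.32776521²·(1 − 0.01306635)·2690/231 = 1.2346787.
County 2: Wₕ = 0.26573102; term = 0.26573102²·(1 − 0.21579572)·641.1/3093 = 0.011477825.
County 4: Wₕ = 0.12026771; term = 0.12026771²·(1 − 0.16756590)·930/1087 = 0.010301522.
County 1: Wₕ = 0.28623605; term = 0.28623605²·(1 − 0.08821815)·246/1362 = 0.013492661.
Sum = 1.2699507.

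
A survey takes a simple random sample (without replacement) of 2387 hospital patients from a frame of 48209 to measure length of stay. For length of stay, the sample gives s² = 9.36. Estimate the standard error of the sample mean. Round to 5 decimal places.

Under SRS without replacement, Var(ȳ) = (1 − f)·s²/n with f = n/N = 2387/48209 = 0.04951358.
Var(ȳ) = (1 − 0.04951358)·9.36/2387 = 0.95048642·0.0039212401 = 0.0037270854.
SE(ȳ) = √(0.0037270854) = 0.06105.

0.06105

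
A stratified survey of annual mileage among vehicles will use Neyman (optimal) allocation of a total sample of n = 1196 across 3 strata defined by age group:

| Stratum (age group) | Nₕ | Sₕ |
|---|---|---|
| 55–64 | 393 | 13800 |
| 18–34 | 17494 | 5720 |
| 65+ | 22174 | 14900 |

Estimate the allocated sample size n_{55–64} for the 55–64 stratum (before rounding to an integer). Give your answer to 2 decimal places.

Neyman allocation: nₕ = n·NₕSₕ / Σⱼ NⱼSⱼ.
Σ NⱼSⱼ = 393·13800 + 17494·5720 + 22174·14900 = 4.3588168 × 10^8.
n_{55–64} = 1196·393·13800 / (4.3588168 × 10^8) = 14.88.

14.88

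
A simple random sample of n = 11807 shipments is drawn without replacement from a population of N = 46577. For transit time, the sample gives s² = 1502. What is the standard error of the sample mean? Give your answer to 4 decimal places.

0.3082

Under SRS without replacement, Var(ȳ) = (1 − f)·s²/n with f = n/N = 11807/46577 = 0.25349421.
Var(ȳ) = (1 − 0.25349421)·1502/11807 = 0.74650579·0.12721267 = 0.094964995.
SE(ȳ) = √(0.094964995) = 0.3082.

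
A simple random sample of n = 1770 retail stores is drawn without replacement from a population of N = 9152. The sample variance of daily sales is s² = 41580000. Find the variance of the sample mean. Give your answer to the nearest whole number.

18948

Under SRS without replacement, Var(ȳ) = (1 − f)·s²/n with f = n/N = 1770/9152 = 0.19340035.
Var(ȳ) = (1 − 0.19340035)·41580000/1770 = 0.80659965·23491.525 = 18948.256.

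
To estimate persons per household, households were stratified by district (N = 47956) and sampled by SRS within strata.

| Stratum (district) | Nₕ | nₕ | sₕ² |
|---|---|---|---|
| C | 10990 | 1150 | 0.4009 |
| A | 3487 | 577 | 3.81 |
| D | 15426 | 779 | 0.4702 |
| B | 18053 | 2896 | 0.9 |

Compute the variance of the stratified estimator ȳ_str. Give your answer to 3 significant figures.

Var(ȳ_str) = Σₕ Wₕ²(1 − fₕ)sₕ²/nₕ with Wₕ = Nₕ/N, N = 47956.
C: Wₕ = 0.22916840; term = 0.22916840²·(1 − 0.10464058)·0.4009/1150 = 1.6392497 × 10^-5.
A: Wₕ = 0.07271249; term = 0.07271249²·(1 − 0.16547175)·3.81/577 = 2.9134542 × 10^-5.
D: Wₕ = 0.32166986; term = 0.32166986²·(1 − 0.05049916)·0.4702/779 = 5.9300898 × 10^-5.
B: Wₕ = 0.37644925; term = 0.37644925²·(1 − 0.16041655)·0.9/2896 = 3.6976064 × 10^-5.
Sum = 1.41804 × 10^-4.

1.42 × 10^-4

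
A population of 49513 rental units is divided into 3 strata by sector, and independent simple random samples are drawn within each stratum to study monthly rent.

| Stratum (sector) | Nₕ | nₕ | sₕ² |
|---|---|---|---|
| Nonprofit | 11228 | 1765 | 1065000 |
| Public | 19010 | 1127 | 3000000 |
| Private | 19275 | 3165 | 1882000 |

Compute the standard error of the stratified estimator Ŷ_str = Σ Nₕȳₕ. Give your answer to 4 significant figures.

1.074 × 10^6

Var(Ŷ_str) = Σₕ Nₕ²(1 − fₕ)sₕ²/nₕ.
Nonprofit: 11228²·(1 − 1765/11228)·1065000/1765 = 6.411153 × 10^10.
Public: 19010²·(1 − 1127/19010)·3000000/1127 = 9.049401 × 10^11.
Private: 19275²·(1 − 3165/19275)·1882000/3165 = 1.8464427 × 10^11.
Sum = 1.1536959 × 10^12.
SE = √(1.1536959 × 10^12) = 1.074 × 10^6.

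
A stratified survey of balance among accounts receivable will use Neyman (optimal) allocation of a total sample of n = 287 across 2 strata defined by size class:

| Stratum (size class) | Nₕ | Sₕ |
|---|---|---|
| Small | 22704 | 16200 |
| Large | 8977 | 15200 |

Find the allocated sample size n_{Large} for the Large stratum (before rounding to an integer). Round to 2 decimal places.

Neyman allocation: nₕ = n·NₕSₕ / Σⱼ NⱼSⱼ.
Σ NⱼSⱼ = 22704·16200 + 8977·15200 = 5.042552 × 10^8.
n_{Large} = 287·8977·15200 / (5.042552 × 10^8) = 77.66.

77.66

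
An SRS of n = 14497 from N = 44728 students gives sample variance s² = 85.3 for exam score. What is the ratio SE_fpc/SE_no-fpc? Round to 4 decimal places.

f = n/N = 14497/44728 = 0.32411465.
SE_no-fpc = √(s²/n) = 0.076707079; SE_fpc = √((1−f)s²/n) = 0.063062613.
Ratio = √(1−f) = 0.82212247.

0.8221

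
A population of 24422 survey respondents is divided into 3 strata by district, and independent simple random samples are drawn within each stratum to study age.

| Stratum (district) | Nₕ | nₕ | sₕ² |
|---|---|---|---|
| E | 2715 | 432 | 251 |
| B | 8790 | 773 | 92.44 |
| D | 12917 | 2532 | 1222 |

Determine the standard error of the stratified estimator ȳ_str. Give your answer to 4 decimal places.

0.3588

Var(ȳ_str) = Σₕ Wₕ²(1 − fₕ)sₕ²/nₕ with Wₕ = Nₕ/N, N = 24422.
E: Wₕ = 0.11117026; term = 0.11117026²·(1 − 0.15911602)·251/432 = 0.0060381412.
B: Wₕ = 0.35992138; term = 0.35992138²·(1 − 0.08794084)·92.44/773 = 0.014129238.
D: Wₕ = 0.52890836; term = 0.52890836²·(1 − 0.19602075)·1222/2532 = 0.10854585.
Sum = 0.12871323.
SE = √(0.12871323) = 0.3588.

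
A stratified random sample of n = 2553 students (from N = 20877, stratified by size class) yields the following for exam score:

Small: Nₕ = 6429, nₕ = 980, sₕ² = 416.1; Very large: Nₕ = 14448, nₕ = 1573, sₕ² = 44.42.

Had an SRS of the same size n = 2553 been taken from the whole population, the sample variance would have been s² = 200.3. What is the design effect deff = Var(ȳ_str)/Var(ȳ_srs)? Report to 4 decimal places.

0.6706

Var(ȳ_str) = Σ Wₕ²(1−fₕ)sₕ²/nₕ with Wₕ = Nₕ/20877:
  Small: (6429/20877)²·(1−980/6429)·416.1/980 = 0.03412681
  Very large: (14448/20877)²·(1−1573/14448)·44.42/1573 = 0.012052264
  → Var(ȳ_str) = 0.046179074.
Var(ȳ_srs) = (1 − 2553/20877)·200.3/2553 = 0.068862427.
deff = 0.046179074 / 0.068862427 = 0.6706.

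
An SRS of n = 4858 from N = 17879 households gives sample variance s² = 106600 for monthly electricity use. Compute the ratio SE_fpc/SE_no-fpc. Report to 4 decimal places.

0.8534

f = n/N = 4858/17879 = 0.27171542.
SE_no-fpc = √(s²/n) = 4.6843555; SE_fpc = √((1−f)s²/n) = 3.9976098.
Ratio = √(1−f) = 0.85339591.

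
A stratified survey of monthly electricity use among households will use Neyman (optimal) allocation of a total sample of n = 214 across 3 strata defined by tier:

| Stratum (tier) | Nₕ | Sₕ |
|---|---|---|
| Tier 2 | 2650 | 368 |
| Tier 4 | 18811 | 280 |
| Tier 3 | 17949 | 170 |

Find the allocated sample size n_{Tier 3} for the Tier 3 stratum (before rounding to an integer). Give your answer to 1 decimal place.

70.3

Neyman allocation: nₕ = n·NₕSₕ / Σⱼ NⱼSⱼ.
Σ NⱼSⱼ = 2650·368 + 18811·280 + 17949·170 = 9.29361 × 10^6.
n_{Tier 3} = 214·17949·170 / (9.29361 × 10^6) = 70.3.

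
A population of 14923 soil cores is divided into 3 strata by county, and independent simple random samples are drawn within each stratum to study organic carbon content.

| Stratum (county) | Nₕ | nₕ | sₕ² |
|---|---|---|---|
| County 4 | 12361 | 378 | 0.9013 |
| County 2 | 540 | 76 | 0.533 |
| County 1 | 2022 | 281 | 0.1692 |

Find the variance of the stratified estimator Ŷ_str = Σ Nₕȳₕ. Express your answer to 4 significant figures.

357100

Var(Ŷ_str) = Σₕ Nₕ²(1 − fₕ)sₕ²/nₕ.
County 4: 12361²·(1 − 378/12361)·0.9013/378 = 353180.52.
County 2: 540²·(1 − 76/540)·0.533/76 = 1757.2168.
County 1: 2022²·(1 − 281/2022)·0.1692/281 = 2119.6979.
Sum = 357057.43.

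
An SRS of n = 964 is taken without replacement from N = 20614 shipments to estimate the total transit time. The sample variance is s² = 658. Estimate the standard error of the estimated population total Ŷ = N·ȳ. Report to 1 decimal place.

16627.9

Var(Ŷ) = N²·Var(ȳ) = N²·(1 − n/N)·s²/n.
f = 964/20614 = 0.04676433; Var(ȳ) = 0.95323567·658/964 = 0.65065256.
Var(Ŷ) = 20614² · 0.65065256 = 2.7648634 × 10^8.
SE(Ŷ) = √(2.7648634 × 10^8) = 16627.9.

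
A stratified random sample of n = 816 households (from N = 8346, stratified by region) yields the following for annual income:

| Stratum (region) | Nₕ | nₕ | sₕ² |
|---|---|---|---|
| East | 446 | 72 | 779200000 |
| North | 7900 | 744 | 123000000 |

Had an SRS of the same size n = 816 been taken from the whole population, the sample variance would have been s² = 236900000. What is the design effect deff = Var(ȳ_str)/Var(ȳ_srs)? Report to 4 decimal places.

Var(ȳ_str) = Σ Wₕ²(1−fₕ)sₕ²/nₕ with Wₕ = Nₕ/8346:
  East: (446/8346)²·(1−72/446)·779200000/72 = 25915.891
  North: (7900/8346)²·(1−744/7900)·123000000/744 = 134175.38
  → Var(ȳ_str) = 160091.27.
Var(ȳ_srs) = (1 − 816/8346)·236900000/816 = 261933.77.
deff = 160091.27 / 261933.77 = 0.6112.

0.6112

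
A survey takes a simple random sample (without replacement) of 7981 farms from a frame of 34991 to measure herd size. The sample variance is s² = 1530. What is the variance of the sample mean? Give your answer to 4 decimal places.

0.1480

Under SRS without replacement, Var(ȳ) = (1 − f)·s²/n with f = n/N = 7981/34991 = 0.22808722.
Var(ȳ) = (1 − 0.22808722)·1530/7981 = 0.77191278·0.1917053 = 0.14797977.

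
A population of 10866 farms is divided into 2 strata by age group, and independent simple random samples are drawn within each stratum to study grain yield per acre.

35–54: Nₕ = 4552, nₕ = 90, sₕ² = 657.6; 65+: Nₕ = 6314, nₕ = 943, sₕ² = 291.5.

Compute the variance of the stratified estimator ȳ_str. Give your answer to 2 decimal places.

Var(ȳ_str) = Σₕ Wₕ²(1 − fₕ)sₕ²/nₕ with Wₕ = Nₕ/N, N = 10866.
35–54: Wₕ = 0.41892141; term = 0.41892141²·(1 − 0.01977153)·657.6/90 = 1.2569318.
65+: Wₕ = 0.58107859; term = 0.58107859²·(1 − 0.14935065)·291.5/943 = 0.088786553.
Sum = 1.3457184.

1.35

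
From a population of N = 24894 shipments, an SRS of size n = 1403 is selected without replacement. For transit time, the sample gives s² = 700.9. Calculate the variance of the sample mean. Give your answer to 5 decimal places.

Under SRS without replacement, Var(ȳ) = (1 − f)·s²/n with f = n/N = 1403/24894 = 0.05635896.
Var(ȳ) = (1 − 0.05635896)·700.9/1403 = 0.94364104·0.49957234 = 0.47141697.

0.47142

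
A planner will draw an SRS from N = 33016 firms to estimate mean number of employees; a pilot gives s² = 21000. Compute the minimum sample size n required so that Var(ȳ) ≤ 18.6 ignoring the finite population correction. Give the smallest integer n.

1130

Without fpc, n₀ = s²/D = 21000/18.6 = 1129.0323.
Rounding up, n = 1130.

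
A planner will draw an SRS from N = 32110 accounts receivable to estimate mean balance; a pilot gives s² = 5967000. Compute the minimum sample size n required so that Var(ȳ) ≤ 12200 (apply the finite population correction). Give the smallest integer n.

482

Without fpc, n₀ = s²/D = 5967000/12200 = 489.0984.
With fpc, (1 − n/N)·s²/n ≤ D requires n ≥ n₀/(1 + n₀/N) = 489.0984/(1 + 489.0984/32110) = 481.7602.
Rounding up, n = 482.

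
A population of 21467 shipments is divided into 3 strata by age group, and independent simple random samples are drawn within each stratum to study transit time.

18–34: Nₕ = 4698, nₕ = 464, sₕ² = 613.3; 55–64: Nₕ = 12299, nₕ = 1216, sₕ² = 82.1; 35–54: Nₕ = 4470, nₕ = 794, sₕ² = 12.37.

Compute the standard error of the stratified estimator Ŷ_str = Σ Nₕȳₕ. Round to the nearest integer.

5979

Var(Ŷ_str) = Σₕ Nₕ²(1 − fₕ)sₕ²/nₕ.
18–34: 4698²·(1 − 464/4698)·613.3/464 = 2.6291711 × 10^7.
55–64: 12299²·(1 − 1216/12299)·82.1/1216 = 9.2031546 × 10^6.
35–54: 4470²·(1 − 794/4470)·12.37/794 = 255995.44.
Sum = 3.5750861 × 10^7.
SE = √(3.5750861 × 10^7) = 5979.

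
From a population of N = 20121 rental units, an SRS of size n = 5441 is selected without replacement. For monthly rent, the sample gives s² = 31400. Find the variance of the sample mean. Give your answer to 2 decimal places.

Under SRS without replacement, Var(ȳ) = (1 − f)·s²/n with f = n/N = 5441/20121 = 0.27041400.
Var(ȳ) = (1 − 0.27041400)·31400/5441 = 0.72958600·5.770998 = 4.2104394.

4.21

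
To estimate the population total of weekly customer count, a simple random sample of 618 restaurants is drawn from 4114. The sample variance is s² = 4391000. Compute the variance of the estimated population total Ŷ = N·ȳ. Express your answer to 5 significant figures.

Var(Ŷ) = N²·Var(ȳ) = N²·(1 − n/N)·s²/n.
f = 618/4114 = 0.15021877; Var(ȳ) = 0.84978123·4391000/618 = 6037.8469.
Var(Ŷ) = 4114² · 6037.8469 = 1.0219053 × 10^11.

1.0219 × 10^11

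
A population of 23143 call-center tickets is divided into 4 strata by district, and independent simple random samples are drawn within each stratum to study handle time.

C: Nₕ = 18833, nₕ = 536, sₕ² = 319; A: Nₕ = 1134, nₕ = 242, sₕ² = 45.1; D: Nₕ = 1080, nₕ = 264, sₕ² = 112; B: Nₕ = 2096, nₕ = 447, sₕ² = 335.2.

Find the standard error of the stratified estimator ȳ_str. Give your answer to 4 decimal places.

0.6235

Var(ȳ_str) = Σₕ Wₕ²(1 − fₕ)sₕ²/nₕ with Wₕ = Nₕ/N, N = 23143.
C: Wₕ = 0.81376658; term = 0.81376658²·(1 − 0.02846068)·319/536 = 0.38290054.
A: Wₕ = 0.04899970; term = 0.04899970²·(1 − 0.21340388)·45.1/242 = 3.5196524 × 10^-4.
D: Wₕ = 0.04666638; term = 0.04666638²·(1 − 0.24444444)·112/264 = 6.9805348 × 10^-4.
B: Wₕ = 0.09056734; term = 0.09056734²·(1 − 0.21326336)·335.2/447 = 0.0048391503.
Sum = 0.38878971.
SE = √(0.38878971) = 0.6235.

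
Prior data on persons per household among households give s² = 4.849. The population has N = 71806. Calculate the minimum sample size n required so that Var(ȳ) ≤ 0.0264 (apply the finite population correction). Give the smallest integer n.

Without fpc, n₀ = s²/D = 4.849/0.0264 = 183.6742.
With fpc, (1 − n/N)·s²/n ≤ D requires n ≥ n₀/(1 + n₀/N) = 183.6742/(1 + 183.6742/71806) = 183.2056.
Rounding up, n = 184.

184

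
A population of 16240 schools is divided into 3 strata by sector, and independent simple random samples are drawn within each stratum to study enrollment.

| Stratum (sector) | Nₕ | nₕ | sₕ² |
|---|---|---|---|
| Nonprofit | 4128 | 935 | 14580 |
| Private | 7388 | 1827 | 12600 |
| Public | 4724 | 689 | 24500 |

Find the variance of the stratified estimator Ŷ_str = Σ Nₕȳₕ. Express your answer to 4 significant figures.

Var(Ŷ_str) = Σₕ Nₕ²(1 − fₕ)sₕ²/nₕ.
Nonprofit: 4128²·(1 − 935/4128)·14580/935 = 2.055344 × 10^8.
Private: 7388²·(1 − 1827/7388)·12600/1827 = 2.8334254 × 10^8.
Public: 4724²·(1 − 689/4724)·24500/689 = 6.7779801 × 10^8.
Sum = 1.166675 × 10^9.

1.167 × 10^9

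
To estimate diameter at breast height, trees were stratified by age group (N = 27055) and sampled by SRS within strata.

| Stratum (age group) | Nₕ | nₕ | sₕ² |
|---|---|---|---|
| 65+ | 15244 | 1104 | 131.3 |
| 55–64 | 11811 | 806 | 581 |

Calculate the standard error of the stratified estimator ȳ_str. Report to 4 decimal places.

0.4038

Var(ȳ_str) = Σₕ Wₕ²(1 − fₕ)sₕ²/nₕ with Wₕ = Nₕ/N, N = 27055.
65+: Wₕ = 0.56344483; term = 0.56344483²·(1 − 0.07242194)·131.3/1104 = 0.035022644.
55–64: Wₕ = 0.43655517; term = 0.43655517²·(1 − 0.06824147)·581/806 = 0.12800376.
Sum = 0.1630264.
SE = √(0.1630264) = 0.4038.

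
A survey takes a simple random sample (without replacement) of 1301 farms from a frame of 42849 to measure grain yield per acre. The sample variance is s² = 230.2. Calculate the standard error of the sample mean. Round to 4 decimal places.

Under SRS without replacement, Var(ȳ) = (1 − f)·s²/n with f = n/N = 1301/42849 = 0.03036244.
Var(ȳ) = (1 − 0.03036244)·230.2/1301 = 0.96963756·0.17694081 = 0.17156846.
SE(ȳ) = √(0.17156846) = 0.4142.

0.4142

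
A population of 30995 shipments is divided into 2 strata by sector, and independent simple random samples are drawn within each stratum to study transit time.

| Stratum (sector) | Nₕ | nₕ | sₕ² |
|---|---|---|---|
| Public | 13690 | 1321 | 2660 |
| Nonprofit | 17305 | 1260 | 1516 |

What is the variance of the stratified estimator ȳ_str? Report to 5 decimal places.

0.70266

Var(ȳ_str) = Σₕ Wₕ²(1 − fₕ)sₕ²/nₕ with Wₕ = Nₕ/N, N = 30995.
Public: Wₕ = 0.44168414; term = 0.44168414²·(1 − 0.09649379)·2660/1321 = 0.35492254.
Nonprofit: Wₕ = 0.55831586; term = 0.55831586²·(1 − 0.07281133)·1516/1260 = 0.34774164.
Sum = 0.70266418.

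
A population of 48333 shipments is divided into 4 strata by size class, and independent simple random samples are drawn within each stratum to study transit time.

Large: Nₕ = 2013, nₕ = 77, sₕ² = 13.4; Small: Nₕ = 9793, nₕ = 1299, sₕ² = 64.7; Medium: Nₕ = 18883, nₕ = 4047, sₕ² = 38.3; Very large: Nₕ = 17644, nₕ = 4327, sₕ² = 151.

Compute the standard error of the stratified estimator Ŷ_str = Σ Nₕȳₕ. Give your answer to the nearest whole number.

3959

Var(Ŷ_str) = Σₕ Nₕ²(1 − fₕ)sₕ²/nₕ.
Large: 2013²·(1 − 77/2013)·13.4/77 = 678208.46.
Small: 9793²·(1 − 1299/9793)·64.7/1299 = 4.1430783 × 10^6.
Medium: 18883²·(1 − 4047/18883)·38.3/4047 = 2.6512665 × 10^6.
Very large: 17644²·(1 − 4327/17644)·151/4327 = 8.1996157 × 10^6.
Sum = 1.5672169 × 10^7.
SE = √(1.5672169 × 10^7) = 3959.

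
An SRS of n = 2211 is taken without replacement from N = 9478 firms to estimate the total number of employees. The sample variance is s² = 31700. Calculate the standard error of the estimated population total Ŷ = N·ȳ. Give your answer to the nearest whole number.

Var(Ŷ) = N²·Var(ȳ) = N²·(1 − n/N)·s²/n.
f = 2211/9478 = 0.23327706; Var(ȳ) = 0.76672294·31700/2211 = 10.992816.
Var(Ŷ) = 9478² · 10.992816 = 9.8751197 × 10^8.
SE(Ŷ) = √(9.8751197 × 10^8) = 31425.

31425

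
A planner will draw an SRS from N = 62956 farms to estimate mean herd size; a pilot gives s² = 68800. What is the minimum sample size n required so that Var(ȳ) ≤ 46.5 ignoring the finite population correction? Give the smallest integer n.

1480

Without fpc, n₀ = s²/D = 68800/46.5 = 1479.5699.
Rounding up, n = 1480.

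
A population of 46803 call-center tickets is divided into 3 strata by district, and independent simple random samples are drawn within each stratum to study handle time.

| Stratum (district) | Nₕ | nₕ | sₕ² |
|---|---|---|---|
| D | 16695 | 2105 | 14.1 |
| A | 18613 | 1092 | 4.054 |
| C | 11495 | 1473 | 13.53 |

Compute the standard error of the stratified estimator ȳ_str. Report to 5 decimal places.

0.04220

Var(ȳ_str) = Σₕ Wₕ²(1 − fₕ)sₕ²/nₕ with Wₕ = Nₕ/N, N = 46803.
D: Wₕ = 0.35670790; term = 0.35670790²·(1 − 0.12608565)·14.1/2105 = 7.4483718 × 10^-4.
A: Wₕ = 0.39768818; term = 0.39768818²·(1 − 0.05866867)·4.054/1092 = 5.526994 × 10^-4.
C: Wₕ = 0.24560391; term = 0.24560391²·(1 − 0.12814267)·13.53/1473 = 4.8307108 × 10^-4.
Sum = 0.0017806077.
SE = √(0.0017806077) = 0.04220.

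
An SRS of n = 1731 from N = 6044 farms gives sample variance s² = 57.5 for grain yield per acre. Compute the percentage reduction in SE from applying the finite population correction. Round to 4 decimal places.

15.5251

f = n/N = 1731/6044 = 0.28639974.
SE_no-fpc = √(s²/n) = 0.18225749; SE_fpc = √((1−f)s²/n) = 0.15396177.
Ratio = √(1−f) = 0.84474864. Reduction = 100·(1 − 0.84474864) = 15.5251%.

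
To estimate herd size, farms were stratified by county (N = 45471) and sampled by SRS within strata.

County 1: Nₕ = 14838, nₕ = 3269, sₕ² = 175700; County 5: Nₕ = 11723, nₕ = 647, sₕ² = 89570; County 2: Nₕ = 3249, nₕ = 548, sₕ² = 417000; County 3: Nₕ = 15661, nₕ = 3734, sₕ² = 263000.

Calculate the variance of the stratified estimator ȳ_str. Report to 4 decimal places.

Var(ȳ_str) = Σₕ Wₕ²(1 − fₕ)sₕ²/nₕ with Wₕ = Nₕ/N, N = 45471.
County 1: Wₕ = 0.32631787; term = 0.32631787²·(1 − 0.22031271)·175700/3269 = 4.4623026.
County 5: Wₕ = 0.25781267; term = 0.25781267²·(1 − 0.05519065)·89570/647 = 8.693827.
County 2: Wₕ = 0.07145213; term = 0.07145213²·(1 − 0.16866728)·417000/548 = 3.2296896.
County 3: Wₕ = 0.34441732; term = 0.34441732²·(1 − 0.23842666)·263000/3734 = 6.3630177.
Sum = 22.748837.

22.7488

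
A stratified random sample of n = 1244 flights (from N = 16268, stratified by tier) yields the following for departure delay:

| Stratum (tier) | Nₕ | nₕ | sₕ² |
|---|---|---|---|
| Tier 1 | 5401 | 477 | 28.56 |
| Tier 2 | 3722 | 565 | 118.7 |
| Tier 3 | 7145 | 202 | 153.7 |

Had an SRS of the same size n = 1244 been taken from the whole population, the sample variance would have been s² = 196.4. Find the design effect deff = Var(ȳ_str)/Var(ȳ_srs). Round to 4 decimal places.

1.0834

Var(ȳ_str) = Σ Wₕ²(1−fₕ)sₕ²/nₕ with Wₕ = Nₕ/16268:
  Tier 1: (5401/16268)²·(1−477/5401)·28.56/477 = 0.0060167743
  Tier 2: (3722/16268)²·(1−565/3722)·118.7/565 = 0.0093279218
  Tier 3: (7145/16268)²·(1−202/7145)·153.7/202 = 0.1426276
  → Var(ȳ_str) = 0.1579723.
Var(ȳ_srs) = (1 − 1244/16268)·196.4/1244 = 0.14580503.
deff = 0.1579723 / 0.14580503 = 1.0834.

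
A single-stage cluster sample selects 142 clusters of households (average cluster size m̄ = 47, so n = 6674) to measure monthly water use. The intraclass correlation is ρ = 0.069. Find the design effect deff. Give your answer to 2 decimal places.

deff = 1 + (47 − 1)·0.069 = 1 + 3.174 = 4.174.

4.17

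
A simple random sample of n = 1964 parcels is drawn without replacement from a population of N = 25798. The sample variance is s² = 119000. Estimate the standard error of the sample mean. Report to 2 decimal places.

7.48

Under SRS without replacement, Var(ȳ) = (1 − f)·s²/n with f = n/N = 1964/25798 = 0.07612993.
Var(ȳ) = (1 − 0.07612993)·119000/1964 = 0.92387007·60.590631 = 55.977871.
SE(ȳ) = √(55.977871) = 7.48.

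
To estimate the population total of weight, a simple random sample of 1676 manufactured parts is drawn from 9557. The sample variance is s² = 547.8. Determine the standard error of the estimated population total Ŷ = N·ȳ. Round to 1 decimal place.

4961.6

Var(Ŷ) = N²·Var(ȳ) = N²·(1 − n/N)·s²/n.
f = 1676/9557 = 0.17536884; Var(ȳ) = 0.82463116·547.8/1676 = 0.2695304.
Var(Ŷ) = 9557² · 0.2695304 = 2.4617896 × 10^7.
SE(Ŷ) = √(2.4617896 × 10^7) = 4961.6.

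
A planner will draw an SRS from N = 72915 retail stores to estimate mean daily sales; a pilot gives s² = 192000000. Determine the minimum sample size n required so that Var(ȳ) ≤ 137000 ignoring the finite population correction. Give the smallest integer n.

Without fpc, n₀ = s²/D = 192000000/137000 = 1401.4599.
Rounding up, n = 1402.

1402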